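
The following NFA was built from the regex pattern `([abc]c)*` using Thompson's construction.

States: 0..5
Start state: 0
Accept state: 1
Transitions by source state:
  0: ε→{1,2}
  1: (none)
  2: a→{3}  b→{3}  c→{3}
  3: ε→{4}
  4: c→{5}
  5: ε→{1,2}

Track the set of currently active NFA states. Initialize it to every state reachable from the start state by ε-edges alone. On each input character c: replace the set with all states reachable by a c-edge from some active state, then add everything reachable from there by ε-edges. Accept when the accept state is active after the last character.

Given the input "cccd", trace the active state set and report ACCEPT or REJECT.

start: ε-closure({0}) = {0,1,2}
'c' @ 1: {3,4}
'c' @ 2: {1,2,5}  [accepting]
'c' @ 3: {3,4}
'd' @ 4: {}  — no active states
after full input: {}  (accept=1 not in)

Answer: REJECT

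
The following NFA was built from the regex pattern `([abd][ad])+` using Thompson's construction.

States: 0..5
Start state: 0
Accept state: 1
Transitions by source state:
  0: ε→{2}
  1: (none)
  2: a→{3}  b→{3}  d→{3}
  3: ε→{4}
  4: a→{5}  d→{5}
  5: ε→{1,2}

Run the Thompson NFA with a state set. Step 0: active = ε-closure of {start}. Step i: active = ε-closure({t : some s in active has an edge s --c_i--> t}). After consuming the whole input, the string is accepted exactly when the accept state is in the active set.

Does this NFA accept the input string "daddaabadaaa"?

initial (ε-close {0}): {0,2}
'd' @ 1: {3,4}
'a' @ 2: {1,2,5}  (accept∈set)
'd' @ 3: {3,4}
'd' @ 4: {1,2,5}  (accept∈set)
'a' @ 5: {3,4}
'a' @ 6: {1,2,5}  (accept∈set)
'b' @ 7: {3,4}
'a' @ 8: {1,2,5}  (accept∈set)
'd' @ 9: {3,4}
'a' @ 10: {1,2,5}  (accept∈set)
'a' @ 11: {3,4}
'a' @ 12: {1,2,5}  (accept∈set)
final: {1,2,5}; accept 1 in set

Answer: ACCEPT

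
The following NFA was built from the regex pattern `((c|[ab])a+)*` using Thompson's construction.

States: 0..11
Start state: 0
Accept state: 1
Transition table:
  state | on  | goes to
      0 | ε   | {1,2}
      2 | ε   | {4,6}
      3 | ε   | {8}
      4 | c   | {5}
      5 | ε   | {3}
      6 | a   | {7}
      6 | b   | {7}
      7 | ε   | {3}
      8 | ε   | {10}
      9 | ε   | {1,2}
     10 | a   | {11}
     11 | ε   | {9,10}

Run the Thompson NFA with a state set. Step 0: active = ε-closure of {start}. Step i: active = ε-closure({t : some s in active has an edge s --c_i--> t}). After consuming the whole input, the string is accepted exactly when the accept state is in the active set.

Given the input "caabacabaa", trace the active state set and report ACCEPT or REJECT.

Answer: ACCEPT

Steps:
initial (ε-close {0}): {0,1,2,4,6}
'c' @ 1: {3,5,8,10}
'a' @ 2: {1,2,4,6,9,10,11}  [accepting]
'a' @ 3: {1,2,3,4,6,7,8,9,10,11}  [accepting]
'b' @ 4: {3,7,8,10}
'a' @ 5: {1,2,4,6,9,10,11}  [accepting]
'c' @ 6: {3,5,8,10}
'a' @ 7: {1,2,4,6,9,10,11}  [accepting]
'b' @ 8: {3,7,8,10}
'a' @ 9: {1,2,4,6,9,10,11}  [accepting]
'a' @ 10: {1,2,3,4,6,7,8,9,10,11}  [accepting]
end set {1,2,3,4,6,7,8,9,10,11} — state 1 in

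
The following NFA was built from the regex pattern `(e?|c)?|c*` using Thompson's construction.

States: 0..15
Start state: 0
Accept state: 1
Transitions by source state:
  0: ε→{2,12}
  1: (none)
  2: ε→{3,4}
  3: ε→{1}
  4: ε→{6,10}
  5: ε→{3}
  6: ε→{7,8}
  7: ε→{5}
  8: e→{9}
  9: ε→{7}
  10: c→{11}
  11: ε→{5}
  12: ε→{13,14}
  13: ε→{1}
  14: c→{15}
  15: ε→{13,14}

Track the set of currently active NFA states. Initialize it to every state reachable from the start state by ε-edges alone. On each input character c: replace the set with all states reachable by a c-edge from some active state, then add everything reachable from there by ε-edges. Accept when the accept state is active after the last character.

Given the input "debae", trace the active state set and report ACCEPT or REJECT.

Answer: REJECT

Derivation:
initial (ε-close {0}): {0,1,2,3,4,5,6,7,8,10,12,13,14}
'd' @ 1: {}  — dead — no transitions
rest 'ebae' ignored (set empty)
after full input: {}  (accept=1 not in)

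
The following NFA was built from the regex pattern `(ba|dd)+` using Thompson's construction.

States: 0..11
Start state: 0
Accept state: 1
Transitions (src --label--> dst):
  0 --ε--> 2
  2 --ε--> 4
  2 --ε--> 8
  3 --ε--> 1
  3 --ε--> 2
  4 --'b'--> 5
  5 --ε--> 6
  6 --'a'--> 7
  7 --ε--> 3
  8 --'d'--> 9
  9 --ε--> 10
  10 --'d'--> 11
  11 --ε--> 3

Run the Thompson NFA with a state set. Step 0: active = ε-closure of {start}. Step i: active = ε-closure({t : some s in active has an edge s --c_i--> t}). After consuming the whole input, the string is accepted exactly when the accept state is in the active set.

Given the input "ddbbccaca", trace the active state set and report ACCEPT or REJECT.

Answer: REJECT

Steps:
start: ε-closure({0}) = {0,2,4,8}
'd' @ 1: {9,10}
'd' @ 2: {1,2,3,4,8,11}  ✓accept
'b' @ 3: {5,6}
'b' @ 4: {}  — no active states
rest 'ccaca' ignored (set empty)
end set {} — state 1 not in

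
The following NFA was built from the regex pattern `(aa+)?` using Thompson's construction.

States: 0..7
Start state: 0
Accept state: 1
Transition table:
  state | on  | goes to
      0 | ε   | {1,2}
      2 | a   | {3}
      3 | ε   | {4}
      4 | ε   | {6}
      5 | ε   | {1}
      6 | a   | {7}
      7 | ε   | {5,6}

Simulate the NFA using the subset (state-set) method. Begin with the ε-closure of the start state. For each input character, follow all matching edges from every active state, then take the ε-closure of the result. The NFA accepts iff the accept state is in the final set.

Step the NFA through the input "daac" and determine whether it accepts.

Answer: REJECT

Steps:
S₀ = ε-closure({0}) = {0,1,2}
'd' @ 1: {}  — dead — no transitions
rest 'aac' ignored (set empty)
after full input: {}  (accept=1 not in)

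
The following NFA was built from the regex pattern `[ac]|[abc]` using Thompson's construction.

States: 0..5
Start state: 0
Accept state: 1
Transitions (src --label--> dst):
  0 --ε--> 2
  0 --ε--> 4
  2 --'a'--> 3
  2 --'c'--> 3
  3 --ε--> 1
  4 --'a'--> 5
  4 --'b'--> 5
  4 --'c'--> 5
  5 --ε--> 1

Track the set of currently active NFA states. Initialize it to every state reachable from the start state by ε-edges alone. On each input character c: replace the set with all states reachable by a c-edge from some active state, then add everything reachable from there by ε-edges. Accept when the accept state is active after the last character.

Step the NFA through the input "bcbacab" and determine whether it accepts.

start: ε-closure({0}) = {0,2,4}
'b' @ 1: {1,5}  (accept∈set)
'c' @ 2: {}  — no active states
rest 'bacab' ignored (set empty)
after full input: {}  (accept=1 not in)

Answer: REJECT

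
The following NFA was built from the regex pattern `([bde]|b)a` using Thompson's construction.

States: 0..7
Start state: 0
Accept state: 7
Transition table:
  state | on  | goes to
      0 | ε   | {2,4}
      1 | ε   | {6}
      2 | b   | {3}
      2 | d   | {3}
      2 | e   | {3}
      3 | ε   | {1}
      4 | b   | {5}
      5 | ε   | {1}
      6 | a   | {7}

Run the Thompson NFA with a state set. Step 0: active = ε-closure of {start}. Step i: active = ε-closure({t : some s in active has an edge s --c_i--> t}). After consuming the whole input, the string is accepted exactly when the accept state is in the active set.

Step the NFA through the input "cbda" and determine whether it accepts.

Answer: REJECT

Trace:
start: ε-closure({0}) = {0,2,4}
'c' @ 1: {}  — no active states
rest 'bda' ignored (set empty)
after full input: {}  (accept=7 not in)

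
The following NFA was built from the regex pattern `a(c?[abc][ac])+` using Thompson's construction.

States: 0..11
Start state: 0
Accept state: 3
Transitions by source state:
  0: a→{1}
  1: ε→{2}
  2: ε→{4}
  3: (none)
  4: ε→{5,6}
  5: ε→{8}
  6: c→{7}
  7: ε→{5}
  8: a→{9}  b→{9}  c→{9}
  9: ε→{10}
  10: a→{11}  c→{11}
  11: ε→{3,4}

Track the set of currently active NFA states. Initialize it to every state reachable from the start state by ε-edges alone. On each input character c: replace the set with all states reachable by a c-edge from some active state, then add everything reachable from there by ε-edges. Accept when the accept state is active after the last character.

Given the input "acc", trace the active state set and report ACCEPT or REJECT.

Answer: ACCEPT

Trace:
S₀ = ε-closure({0}) = {0}
'a' @ 1: {1,2,4,5,6,8}
'c' @ 2: {5,7,8,9,10}
'c' @ 3: {3,4,5,6,8,9,10,11}  ✓accept
after full input: {3,4,5,6,8,9,10,11}  (accept=3 in)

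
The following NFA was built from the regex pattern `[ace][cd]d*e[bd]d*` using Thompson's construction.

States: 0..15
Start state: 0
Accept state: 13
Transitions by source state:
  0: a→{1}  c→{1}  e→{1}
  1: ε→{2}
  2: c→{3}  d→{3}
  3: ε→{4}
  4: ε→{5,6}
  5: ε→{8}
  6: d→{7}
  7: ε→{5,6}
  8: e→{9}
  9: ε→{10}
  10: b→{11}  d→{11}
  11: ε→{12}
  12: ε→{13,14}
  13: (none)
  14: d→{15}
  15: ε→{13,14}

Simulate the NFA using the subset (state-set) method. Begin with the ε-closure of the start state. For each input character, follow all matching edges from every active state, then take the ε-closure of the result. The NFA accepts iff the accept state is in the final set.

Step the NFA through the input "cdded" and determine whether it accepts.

Answer: ACCEPT

Steps:
start: ε-closure({0}) = {0}
'c' @ 1: {1,2}
'd' @ 2: {3,4,5,6,8}
'd' @ 3: {5,6,7,8}
'e' @ 4: {9,10}
'd' @ 5: {11,12,13,14}  [accepting]
end set {11,12,13,14} — state 13 in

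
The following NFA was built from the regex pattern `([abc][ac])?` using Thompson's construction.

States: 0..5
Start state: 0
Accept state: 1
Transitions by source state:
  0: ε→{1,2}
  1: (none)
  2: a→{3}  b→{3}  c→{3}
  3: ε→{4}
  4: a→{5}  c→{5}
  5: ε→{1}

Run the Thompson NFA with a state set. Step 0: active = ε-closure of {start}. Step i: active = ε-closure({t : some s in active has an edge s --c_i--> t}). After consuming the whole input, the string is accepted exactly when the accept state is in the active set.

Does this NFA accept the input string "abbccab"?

Answer: REJECT

Derivation:
S₀ = ε-closure({0}) = {0,1,2}
'a' @ 1: {3,4}
'b' @ 2: {}  — state set empty
rest 'bccab' ignored (set empty)
after full input: {}  (accept=1 not in)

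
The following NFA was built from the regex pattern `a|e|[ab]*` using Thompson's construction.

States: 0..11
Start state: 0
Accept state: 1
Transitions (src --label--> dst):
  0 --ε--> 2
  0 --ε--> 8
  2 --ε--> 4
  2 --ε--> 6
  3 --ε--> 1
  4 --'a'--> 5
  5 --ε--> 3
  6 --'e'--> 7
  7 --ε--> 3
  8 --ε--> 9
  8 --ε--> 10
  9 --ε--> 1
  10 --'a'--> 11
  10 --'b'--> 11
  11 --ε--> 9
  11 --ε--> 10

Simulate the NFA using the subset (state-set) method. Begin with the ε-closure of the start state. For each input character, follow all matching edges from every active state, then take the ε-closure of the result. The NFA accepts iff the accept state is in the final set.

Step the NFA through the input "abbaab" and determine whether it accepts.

start: ε-closure({0}) = {0,1,2,4,6,8,9,10}
'a' @ 1: {1,3,5,9,10,11}  [accepting]
'b' @ 2: {1,9,10,11}  [accepting]
'b' @ 3: {1,9,10,11}  [accepting]
'a' @ 4: {1,9,10,11}  [accepting]
'a' @ 5: {1,9,10,11}  [accepting]
'b' @ 6: {1,9,10,11}  [accepting]
after full input: {1,9,10,11}  (accept=1 in)

Answer: ACCEPT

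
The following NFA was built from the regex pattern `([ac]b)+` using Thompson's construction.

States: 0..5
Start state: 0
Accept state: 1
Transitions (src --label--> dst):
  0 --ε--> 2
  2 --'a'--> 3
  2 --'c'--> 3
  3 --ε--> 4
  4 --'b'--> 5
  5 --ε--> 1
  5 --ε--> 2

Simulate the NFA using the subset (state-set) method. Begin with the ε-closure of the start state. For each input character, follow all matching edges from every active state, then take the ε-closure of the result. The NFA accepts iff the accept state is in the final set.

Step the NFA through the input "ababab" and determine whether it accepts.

Answer: ACCEPT

Trace:
S₀ = ε-closure({0}) = {0,2}
'a' @ 1: {3,4}
'b' @ 2: {1,2,5}  [accepting]
'a' @ 3: {3,4}
'b' @ 4: {1,2,5}  [accepting]
'a' @ 5: {3,4}
'b' @ 6: {1,2,5}  [accepting]
final: {1,2,5}; accept 1 in set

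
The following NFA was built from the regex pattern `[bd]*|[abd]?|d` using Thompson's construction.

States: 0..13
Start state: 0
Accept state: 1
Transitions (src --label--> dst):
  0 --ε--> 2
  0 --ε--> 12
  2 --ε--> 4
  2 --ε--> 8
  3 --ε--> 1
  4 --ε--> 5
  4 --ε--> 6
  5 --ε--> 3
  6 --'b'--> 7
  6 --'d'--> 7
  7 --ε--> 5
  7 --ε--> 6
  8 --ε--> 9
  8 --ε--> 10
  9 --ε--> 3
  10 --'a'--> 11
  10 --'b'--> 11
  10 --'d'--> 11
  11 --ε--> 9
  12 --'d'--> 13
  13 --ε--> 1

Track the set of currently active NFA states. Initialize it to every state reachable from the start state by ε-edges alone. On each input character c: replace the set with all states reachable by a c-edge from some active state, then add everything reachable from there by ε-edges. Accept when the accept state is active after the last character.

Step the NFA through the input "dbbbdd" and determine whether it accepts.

Answer: ACCEPT

Trace:
initial (ε-close {0}): {0,1,2,3,4,5,6,8,9,10,12}
'd' @ 1: {1,3,5,6,7,9,11,13}  [accepting]
'b' @ 2: {1,3,5,6,7}  [accepting]
'b' @ 3: {1,3,5,6,7}  [accepting]
'b' @ 4: {1,3,5,6,7}  [accepting]
'd' @ 5: {1,3,5,6,7}  [accepting]
'd' @ 6: {1,3,5,6,7}  [accepting]
final: {1,3,5,6,7}; accept 1 in set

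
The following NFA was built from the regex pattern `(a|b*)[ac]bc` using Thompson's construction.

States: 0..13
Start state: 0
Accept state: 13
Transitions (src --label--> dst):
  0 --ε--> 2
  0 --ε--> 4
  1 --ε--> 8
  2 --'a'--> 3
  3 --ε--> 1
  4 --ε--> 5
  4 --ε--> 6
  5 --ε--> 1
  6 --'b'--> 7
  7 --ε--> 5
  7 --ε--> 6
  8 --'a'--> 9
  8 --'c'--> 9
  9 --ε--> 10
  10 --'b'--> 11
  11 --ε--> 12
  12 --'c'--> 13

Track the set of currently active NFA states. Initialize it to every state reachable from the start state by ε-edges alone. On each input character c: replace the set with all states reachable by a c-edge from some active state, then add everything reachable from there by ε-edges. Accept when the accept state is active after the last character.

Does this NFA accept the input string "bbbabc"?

initial (ε-close {0}): {0,1,2,4,5,6,8}
'b' @ 1: {1,5,6,7,8}
'b' @ 2: {1,5,6,7,8}
'b' @ 3: {1,5,6,7,8}
'a' @ 4: {9,10}
'b' @ 5: {11,12}
'c' @ 6: {13}  ✓accept
end set {13} — state 13 in

Answer: ACCEPT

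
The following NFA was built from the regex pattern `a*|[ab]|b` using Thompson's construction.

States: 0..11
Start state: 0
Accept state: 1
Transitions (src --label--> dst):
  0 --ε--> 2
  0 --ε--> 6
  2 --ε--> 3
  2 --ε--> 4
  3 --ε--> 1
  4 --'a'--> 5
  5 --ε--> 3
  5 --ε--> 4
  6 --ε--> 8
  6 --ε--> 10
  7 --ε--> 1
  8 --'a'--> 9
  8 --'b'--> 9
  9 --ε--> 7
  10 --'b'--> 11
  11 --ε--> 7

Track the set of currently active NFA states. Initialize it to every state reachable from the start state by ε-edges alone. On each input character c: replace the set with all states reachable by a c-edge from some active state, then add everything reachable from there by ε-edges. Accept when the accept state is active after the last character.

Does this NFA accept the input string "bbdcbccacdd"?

Answer: REJECT

Steps:
start: ε-closure({0}) = {0,1,2,3,4,6,8,10}
'b' @ 1: {1,7,9,11}  ✓accept
'b' @ 2: {}  — no active states
rest 'dcbccacdd' ignored (set empty)
final: {}; accept 1 not in set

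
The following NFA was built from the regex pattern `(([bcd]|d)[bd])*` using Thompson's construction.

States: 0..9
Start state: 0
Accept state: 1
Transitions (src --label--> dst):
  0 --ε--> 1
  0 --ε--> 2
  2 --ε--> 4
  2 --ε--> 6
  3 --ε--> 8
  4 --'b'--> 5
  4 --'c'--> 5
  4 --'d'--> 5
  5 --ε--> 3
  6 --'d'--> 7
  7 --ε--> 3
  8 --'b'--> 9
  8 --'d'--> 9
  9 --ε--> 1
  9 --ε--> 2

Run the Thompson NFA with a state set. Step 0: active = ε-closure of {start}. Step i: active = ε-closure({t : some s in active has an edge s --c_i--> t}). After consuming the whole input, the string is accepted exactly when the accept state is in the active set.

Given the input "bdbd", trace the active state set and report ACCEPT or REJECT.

Answer: ACCEPT

Steps:
S₀ = ε-closure({0}) = {0,1,2,4,6}
'b' @ 1: {3,5,8}
'd' @ 2: {1,2,4,6,9}  [accepting]
'b' @ 3: {3,5,8}
'd' @ 4: {1,2,4,6,9}  [accepting]
final: {1,2,4,6,9}; accept 1 in set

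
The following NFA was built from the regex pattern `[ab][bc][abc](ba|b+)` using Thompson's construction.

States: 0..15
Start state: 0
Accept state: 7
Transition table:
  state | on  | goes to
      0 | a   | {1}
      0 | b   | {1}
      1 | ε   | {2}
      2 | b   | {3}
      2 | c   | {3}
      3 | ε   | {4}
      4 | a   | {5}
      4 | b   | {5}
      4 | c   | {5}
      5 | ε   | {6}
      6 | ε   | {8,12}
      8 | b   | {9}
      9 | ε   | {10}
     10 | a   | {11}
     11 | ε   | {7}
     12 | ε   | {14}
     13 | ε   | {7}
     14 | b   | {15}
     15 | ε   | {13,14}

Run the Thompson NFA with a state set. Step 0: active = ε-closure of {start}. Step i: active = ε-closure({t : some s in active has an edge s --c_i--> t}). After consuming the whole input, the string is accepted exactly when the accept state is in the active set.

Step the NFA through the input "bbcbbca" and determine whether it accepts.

Answer: REJECT

Steps:
initial (ε-close {0}): {0}
'b' @ 1: {1,2}
'b' @ 2: {3,4}
'c' @ 3: {5,6,8,12,14}
'b' @ 4: {7,9,10,13,14,15}  (accept∈set)
'b' @ 5: {7,13,14,15}  (accept∈set)
'c' @ 6: {}  — state set empty
rest 'a' ignored (set empty)
end set {} — state 7 not in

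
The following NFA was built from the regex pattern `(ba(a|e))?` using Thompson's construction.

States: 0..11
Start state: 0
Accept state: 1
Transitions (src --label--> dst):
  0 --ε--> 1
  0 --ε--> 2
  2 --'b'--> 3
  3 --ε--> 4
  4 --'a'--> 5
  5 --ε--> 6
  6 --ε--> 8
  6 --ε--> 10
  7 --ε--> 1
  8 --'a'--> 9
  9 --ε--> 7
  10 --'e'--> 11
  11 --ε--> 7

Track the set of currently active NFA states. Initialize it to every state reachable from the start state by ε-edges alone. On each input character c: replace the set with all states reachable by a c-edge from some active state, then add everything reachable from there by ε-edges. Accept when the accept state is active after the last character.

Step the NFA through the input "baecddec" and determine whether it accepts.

Answer: REJECT

Derivation:
S₀ = ε-closure({0}) = {0,1,2}
'b' @ 1: {3,4}
'a' @ 2: {5,6,8,10}
'e' @ 3: {1,7,11}  ✓accept
'c' @ 4: {}  — no active states
rest 'ddec' ignored (set empty)
final: {}; accept 1 not in set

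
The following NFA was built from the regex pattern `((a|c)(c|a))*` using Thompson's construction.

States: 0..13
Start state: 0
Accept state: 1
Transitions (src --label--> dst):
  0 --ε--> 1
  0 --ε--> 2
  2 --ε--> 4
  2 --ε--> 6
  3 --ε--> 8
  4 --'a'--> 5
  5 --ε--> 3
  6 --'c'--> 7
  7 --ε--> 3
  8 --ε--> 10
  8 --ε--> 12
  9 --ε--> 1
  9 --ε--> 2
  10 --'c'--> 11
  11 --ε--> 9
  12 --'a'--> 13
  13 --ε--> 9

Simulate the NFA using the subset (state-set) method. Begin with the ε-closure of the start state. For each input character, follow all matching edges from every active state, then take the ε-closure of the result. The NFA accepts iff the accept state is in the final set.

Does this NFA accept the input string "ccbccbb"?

Answer: REJECT

Steps:
S₀ = ε-closure({0}) = {0,1,2,4,6}
'c' @ 1: {3,7,8,10,12}
'c' @ 2: {1,2,4,6,9,11}  [accepting]
'b' @ 3: {}  — dead — no transitions
rest 'ccbb' ignored (set empty)
after full input: {}  (accept=1 not in)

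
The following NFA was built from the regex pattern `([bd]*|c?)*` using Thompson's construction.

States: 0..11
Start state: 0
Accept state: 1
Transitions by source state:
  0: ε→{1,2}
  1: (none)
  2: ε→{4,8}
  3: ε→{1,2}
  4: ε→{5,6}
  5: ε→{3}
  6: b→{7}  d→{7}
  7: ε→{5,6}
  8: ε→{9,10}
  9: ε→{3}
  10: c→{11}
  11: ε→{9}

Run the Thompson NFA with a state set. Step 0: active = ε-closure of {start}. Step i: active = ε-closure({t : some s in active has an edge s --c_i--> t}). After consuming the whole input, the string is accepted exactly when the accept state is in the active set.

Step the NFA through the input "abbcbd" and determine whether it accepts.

start: ε-closure({0}) = {0,1,2,3,4,5,6,8,9,10}
'a' @ 1: {}  — dead — no transitions
rest 'bbcbd' ignored (set empty)
final: {}; accept 1 not in set

Answer: REJECT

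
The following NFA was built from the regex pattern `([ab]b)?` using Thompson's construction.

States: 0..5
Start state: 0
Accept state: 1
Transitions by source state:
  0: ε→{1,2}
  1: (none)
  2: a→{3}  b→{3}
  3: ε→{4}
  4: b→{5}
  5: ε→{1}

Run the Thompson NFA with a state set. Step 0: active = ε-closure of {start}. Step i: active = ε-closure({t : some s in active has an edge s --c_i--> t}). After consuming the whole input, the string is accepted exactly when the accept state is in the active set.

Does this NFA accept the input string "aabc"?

Answer: REJECT

Derivation:
start: ε-closure({0}) = {0,1,2}
'a' @ 1: {3,4}
'a' @ 2: {}  — dead — no transitions
rest 'bc' ignored (set empty)
after full input: {}  (accept=1 not in)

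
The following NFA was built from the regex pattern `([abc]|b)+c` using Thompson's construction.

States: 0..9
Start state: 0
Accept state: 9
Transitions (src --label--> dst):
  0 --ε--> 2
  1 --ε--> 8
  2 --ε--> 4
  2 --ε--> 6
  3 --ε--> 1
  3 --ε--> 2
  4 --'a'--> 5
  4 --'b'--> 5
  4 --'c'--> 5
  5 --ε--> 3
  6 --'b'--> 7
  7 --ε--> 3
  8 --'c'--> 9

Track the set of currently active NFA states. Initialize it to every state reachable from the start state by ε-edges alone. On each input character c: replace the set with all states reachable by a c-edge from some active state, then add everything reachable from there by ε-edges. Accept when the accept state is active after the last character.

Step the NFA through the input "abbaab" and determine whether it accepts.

Answer: REJECT

Trace:
S₀ = ε-closure({0}) = {0,2,4,6}
'a' @ 1: {1,2,3,4,5,6,8}
'b' @ 2: {1,2,3,4,5,6,7,8}
'b' @ 3: {1,2,3,4,5,6,7,8}
'a' @ 4: {1,2,3,4,5,6,8}
'a' @ 5: {1,2,3,4,5,6,8}
'b' @ 6: {1,2,3,4,5,6,7,8}
final: {1,2,3,4,5,6,7,8}; accept 9 not in set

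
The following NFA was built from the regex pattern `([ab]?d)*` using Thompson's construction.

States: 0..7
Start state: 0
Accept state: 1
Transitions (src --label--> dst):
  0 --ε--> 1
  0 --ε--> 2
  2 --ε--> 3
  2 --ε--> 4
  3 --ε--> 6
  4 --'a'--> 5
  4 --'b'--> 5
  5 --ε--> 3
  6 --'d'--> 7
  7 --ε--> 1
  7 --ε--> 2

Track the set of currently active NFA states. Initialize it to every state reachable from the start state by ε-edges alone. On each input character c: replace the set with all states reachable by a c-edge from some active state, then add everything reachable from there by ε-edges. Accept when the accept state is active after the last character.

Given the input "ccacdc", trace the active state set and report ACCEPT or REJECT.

Answer: REJECT

Steps:
initial (ε-close {0}): {0,1,2,3,4,6}
'c' @ 1: {}  — state set empty
rest 'cacdc' ignored (set empty)
after full input: {}  (accept=1 not in)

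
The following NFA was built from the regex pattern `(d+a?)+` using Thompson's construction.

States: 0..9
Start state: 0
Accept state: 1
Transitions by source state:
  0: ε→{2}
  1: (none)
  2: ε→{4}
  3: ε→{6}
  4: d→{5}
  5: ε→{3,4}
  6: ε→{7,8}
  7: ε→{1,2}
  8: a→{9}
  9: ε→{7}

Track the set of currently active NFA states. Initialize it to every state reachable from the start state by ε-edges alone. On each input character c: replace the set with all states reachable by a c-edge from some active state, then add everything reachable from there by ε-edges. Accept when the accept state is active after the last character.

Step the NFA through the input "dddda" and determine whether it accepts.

start: ε-closure({0}) = {0,2,4}
'd' @ 1: {1,2,3,4,5,6,7,8}  (accept∈set)
'd' @ 2: {1,2,3,4,5,6,7,8}  (accept∈set)
'd' @ 3: {1,2,3,4,5,6,7,8}  (accept∈set)
'd' @ 4: {1,2,3,4,5,6,7,8}  (accept∈set)
'a' @ 5: {1,2,4,7,9}  (accept∈set)
final: {1,2,4,7,9}; accept 1 in set

Answer: ACCEPT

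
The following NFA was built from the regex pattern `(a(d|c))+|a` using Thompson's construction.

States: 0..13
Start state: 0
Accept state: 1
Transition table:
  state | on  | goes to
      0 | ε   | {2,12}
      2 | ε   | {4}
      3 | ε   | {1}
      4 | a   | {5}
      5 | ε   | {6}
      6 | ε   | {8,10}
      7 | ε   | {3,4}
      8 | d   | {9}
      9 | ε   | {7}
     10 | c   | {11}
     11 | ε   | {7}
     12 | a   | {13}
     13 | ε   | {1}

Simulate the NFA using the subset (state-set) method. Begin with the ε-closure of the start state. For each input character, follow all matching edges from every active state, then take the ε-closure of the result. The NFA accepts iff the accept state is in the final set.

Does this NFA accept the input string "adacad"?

S₀ = ε-closure({0}) = {0,2,4,12}
'a' @ 1: {1,5,6,8,10,13}  [accepting]
'd' @ 2: {1,3,4,7,9}  [accepting]
'a' @ 3: {5,6,8,10}
'c' @ 4: {1,3,4,7,11}  [accepting]
'a' @ 5: {5,6,8,10}
'd' @ 6: {1,3,4,7,9}  [accepting]
after full input: {1,3,4,7,9}  (accept=1 in)

Answer: ACCEPT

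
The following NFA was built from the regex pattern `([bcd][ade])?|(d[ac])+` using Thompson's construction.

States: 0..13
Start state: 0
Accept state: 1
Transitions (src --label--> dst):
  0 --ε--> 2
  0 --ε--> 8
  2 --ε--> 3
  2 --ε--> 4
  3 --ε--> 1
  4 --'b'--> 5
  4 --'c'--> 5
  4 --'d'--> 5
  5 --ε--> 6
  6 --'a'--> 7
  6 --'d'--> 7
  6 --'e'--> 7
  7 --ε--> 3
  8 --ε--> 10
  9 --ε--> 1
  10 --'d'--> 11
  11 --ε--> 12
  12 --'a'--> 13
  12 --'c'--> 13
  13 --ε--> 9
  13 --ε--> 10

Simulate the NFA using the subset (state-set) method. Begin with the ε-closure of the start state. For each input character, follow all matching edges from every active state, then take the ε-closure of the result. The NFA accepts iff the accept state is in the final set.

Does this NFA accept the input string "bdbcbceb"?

S₀ = ε-closure({0}) = {0,1,2,3,4,8,10}
'b' @ 1: {5,6}
'd' @ 2: {1,3,7}  ✓accept
'b' @ 3: {}  — state set empty
rest 'cbceb' ignored (set empty)
final: {}; accept 1 not in set

Answer: REJECT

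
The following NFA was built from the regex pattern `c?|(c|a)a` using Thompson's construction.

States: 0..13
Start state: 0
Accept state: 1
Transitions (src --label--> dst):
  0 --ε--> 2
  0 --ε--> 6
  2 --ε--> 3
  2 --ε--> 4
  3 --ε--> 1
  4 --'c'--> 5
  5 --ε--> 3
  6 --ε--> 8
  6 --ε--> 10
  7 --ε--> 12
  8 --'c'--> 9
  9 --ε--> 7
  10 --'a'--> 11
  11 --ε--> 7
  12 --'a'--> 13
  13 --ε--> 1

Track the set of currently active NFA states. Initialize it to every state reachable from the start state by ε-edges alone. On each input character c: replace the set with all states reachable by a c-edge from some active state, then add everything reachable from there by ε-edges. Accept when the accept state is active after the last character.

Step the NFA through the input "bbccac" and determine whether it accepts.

start: ε-closure({0}) = {0,1,2,3,4,6,8,10}
'b' @ 1: {}  — no active states
rest 'bccac' ignored (set empty)
final: {}; accept 1 not in set

Answer: REJECT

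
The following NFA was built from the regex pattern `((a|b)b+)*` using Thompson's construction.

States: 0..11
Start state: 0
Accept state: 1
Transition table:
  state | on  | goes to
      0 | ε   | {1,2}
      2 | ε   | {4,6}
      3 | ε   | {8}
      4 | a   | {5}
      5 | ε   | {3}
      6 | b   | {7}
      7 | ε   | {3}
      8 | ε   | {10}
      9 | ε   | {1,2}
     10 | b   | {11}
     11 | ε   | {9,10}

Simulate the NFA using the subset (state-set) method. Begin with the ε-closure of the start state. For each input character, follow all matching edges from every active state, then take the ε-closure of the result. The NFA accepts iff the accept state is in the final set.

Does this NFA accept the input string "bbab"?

Answer: ACCEPT

Steps:
initial (ε-close {0}): {0,1,2,4,6}
'b' @ 1: {3,7,8,10}
'b' @ 2: {1,2,4,6,9,10,11}  [accepting]
'a' @ 3: {3,5,8,10}
'b' @ 4: {1,2,4,6,9,10,11}  [accepting]
final: {1,2,4,6,9,10,11}; accept 1 in set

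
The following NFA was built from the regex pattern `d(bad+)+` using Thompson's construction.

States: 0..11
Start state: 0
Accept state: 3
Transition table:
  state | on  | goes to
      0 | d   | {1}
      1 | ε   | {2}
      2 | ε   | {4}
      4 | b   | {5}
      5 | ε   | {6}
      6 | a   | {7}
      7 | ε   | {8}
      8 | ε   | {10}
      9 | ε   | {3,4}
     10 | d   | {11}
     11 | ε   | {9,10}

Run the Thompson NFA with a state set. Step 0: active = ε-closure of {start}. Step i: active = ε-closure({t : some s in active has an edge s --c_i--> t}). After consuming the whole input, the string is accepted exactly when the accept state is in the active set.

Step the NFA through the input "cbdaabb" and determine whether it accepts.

start: ε-closure({0}) = {0}
'c' @ 1: {}  — no active states
rest 'bdaabb' ignored (set empty)
end set {} — state 3 not in

Answer: REJECT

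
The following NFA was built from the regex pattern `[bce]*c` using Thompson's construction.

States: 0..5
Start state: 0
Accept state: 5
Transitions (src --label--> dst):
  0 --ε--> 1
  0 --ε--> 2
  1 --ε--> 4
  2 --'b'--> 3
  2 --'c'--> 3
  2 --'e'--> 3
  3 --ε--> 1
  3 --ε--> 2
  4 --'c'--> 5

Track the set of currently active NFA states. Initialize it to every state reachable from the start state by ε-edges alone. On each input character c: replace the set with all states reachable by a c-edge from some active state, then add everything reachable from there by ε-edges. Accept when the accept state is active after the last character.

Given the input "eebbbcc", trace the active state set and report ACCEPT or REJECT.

initial (ε-close {0}): {0,1,2,4}
'e' @ 1: {1,2,3,4}
'e' @ 2: {1,2,3,4}
'b' @ 3: {1,2,3,4}
'b' @ 4: {1,2,3,4}
'b' @ 5: {1,2,3,4}
'c' @ 6: {1,2,3,4,5}  ✓accept
'c' @ 7: {1,2,3,4,5}  ✓accept
after full input: {1,2,3,4,5}  (accept=5 in)

Answer: ACCEPT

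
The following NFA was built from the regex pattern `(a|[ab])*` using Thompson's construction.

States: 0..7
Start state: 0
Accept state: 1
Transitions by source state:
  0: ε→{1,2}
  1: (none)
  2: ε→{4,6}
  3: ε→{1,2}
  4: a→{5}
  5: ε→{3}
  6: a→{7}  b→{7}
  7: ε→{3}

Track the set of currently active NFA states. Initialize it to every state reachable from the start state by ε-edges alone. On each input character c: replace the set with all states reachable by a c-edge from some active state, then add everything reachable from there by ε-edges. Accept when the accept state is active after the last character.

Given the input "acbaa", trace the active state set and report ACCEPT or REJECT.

initial (ε-close {0}): {0,1,2,4,6}
'a' @ 1: {1,2,3,4,5,6,7}  ✓accept
'c' @ 2: {}  — state set empty
rest 'baa' ignored (set empty)
final: {}; accept 1 not in set

Answer: REJECT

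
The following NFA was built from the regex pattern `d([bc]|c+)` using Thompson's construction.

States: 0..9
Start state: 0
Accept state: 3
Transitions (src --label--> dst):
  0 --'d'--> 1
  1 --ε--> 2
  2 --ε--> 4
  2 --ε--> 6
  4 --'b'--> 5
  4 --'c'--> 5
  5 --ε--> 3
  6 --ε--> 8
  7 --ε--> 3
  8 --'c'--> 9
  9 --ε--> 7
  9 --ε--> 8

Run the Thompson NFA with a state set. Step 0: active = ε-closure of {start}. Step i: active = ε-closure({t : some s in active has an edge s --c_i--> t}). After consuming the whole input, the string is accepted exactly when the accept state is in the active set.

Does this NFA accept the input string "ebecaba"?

start: ε-closure({0}) = {0}
'e' @ 1: {}  — no active states
rest 'becaba' ignored (set empty)
end set {} — state 3 not in

Answer: REJECT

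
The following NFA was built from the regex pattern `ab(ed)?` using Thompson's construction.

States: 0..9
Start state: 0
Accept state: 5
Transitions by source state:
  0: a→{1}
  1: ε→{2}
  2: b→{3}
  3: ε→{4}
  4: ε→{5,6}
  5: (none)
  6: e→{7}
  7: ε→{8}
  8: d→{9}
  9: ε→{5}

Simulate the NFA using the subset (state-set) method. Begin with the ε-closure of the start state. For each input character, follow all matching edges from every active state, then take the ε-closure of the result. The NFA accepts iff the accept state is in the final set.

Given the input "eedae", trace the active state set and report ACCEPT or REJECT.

start: ε-closure({0}) = {0}
'e' @ 1: {}  — dead — no transitions
rest 'edae' ignored (set empty)
end set {} — state 5 not in

Answer: REJECT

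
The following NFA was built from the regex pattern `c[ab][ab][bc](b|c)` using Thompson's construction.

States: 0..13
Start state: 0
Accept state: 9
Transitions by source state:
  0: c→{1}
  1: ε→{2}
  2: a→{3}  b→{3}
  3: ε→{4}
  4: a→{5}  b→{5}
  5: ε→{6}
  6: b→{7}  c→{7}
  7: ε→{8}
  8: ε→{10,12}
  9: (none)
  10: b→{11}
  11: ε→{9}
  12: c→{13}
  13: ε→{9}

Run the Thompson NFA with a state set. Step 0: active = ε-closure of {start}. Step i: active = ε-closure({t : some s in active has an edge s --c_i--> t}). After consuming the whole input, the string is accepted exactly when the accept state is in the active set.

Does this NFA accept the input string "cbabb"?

start: ε-closure({0}) = {0}
'c' @ 1: {1,2}
'b' @ 2: {3,4}
'a' @ 3: {5,6}
'b' @ 4: {7,8,10,12}
'b' @ 5: {9,11}  [accepting]
final: {9,11}; accept 9 in set

Answer: ACCEPT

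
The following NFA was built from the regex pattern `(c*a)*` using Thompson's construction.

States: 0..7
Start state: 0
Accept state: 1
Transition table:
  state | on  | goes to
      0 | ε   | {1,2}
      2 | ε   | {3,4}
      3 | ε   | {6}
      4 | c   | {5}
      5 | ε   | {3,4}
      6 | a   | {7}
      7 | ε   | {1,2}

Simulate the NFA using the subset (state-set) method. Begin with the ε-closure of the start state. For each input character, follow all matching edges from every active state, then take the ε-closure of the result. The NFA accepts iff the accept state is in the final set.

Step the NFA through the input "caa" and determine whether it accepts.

Answer: ACCEPT

Steps:
initial (ε-close {0}): {0,1,2,3,4,6}
'c' @ 1: {3,4,5,6}
'a' @ 2: {1,2,3,4,6,7}  [accepting]
'a' @ 3: {1,2,3,4,6,7}  [accepting]
end set {1,2,3,4,6,7} — state 1 in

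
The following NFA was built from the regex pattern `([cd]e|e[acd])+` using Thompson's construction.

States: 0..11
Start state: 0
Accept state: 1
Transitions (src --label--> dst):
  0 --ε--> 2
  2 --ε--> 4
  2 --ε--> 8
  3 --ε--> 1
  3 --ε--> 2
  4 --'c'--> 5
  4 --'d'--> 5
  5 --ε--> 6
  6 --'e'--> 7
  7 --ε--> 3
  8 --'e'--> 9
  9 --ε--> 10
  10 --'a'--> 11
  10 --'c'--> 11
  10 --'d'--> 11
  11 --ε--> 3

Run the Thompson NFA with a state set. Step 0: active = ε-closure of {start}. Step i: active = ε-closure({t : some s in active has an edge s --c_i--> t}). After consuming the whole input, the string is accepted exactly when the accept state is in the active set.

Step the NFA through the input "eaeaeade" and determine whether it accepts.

start: ε-closure({0}) = {0,2,4,8}
'e' @ 1: {9,10}
'a' @ 2: {1,2,3,4,8,11}  [accepting]
'e' @ 3: {9,10}
'a' @ 4: {1,2,3,4,8,11}  [accepting]
'e' @ 5: {9,10}
'a' @ 6: {1,2,3,4,8,11}  [accepting]
'd' @ 7: {5,6}
'e' @ 8: {1,2,3,4,7,8}  [accepting]
end set {1,2,3,4,7,8} — state 1 in

Answer: ACCEPT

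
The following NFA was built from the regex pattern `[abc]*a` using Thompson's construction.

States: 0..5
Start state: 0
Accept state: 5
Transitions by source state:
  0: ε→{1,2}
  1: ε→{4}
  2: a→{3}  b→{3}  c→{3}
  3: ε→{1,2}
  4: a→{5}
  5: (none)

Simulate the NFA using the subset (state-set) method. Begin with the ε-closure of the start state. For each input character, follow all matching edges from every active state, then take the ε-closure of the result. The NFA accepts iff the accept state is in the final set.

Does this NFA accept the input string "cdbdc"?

Answer: REJECT

Trace:
start: ε-closure({0}) = {0,1,2,4}
'c' @ 1: {1,2,3,4}
'd' @ 2: {}  — dead — no transitions
rest 'bdc' ignored (set empty)
after full input: {}  (accept=5 not in)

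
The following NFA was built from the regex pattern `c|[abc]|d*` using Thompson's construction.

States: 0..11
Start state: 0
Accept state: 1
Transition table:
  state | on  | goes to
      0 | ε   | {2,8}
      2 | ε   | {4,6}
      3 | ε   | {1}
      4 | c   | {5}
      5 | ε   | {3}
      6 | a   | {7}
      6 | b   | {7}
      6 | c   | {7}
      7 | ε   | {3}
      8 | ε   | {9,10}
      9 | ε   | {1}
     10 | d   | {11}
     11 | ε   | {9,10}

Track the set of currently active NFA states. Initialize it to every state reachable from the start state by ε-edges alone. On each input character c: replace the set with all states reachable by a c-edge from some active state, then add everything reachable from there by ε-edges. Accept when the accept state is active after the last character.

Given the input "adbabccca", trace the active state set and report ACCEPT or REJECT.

S₀ = ε-closure({0}) = {0,1,2,4,6,8,9,10}
'a' @ 1: {1,3,7}  [accepting]
'd' @ 2: {}  — state set empty
rest 'babccca' ignored (set empty)
end set {} — state 1 not in

Answer: REJECT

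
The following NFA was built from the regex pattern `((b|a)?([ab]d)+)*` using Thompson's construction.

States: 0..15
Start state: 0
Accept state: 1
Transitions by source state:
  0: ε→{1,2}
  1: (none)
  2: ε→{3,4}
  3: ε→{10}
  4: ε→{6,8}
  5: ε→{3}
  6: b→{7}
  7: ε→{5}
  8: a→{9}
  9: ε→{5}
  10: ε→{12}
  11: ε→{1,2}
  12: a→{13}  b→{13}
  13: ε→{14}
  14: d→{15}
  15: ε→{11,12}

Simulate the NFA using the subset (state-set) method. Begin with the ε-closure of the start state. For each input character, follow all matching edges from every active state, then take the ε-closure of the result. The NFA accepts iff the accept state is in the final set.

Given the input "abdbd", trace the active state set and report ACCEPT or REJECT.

start: ε-closure({0}) = {0,1,2,3,4,6,8,10,12}
'a' @ 1: {3,5,9,10,12,13,14}
'b' @ 2: {13,14}
'd' @ 3: {1,2,3,4,6,8,10,11,12,15}  (accept∈set)
'b' @ 4: {3,5,7,10,12,13,14}
'd' @ 5: {1,2,3,4,6,8,10,11,12,15}  (accept∈set)
end set {1,2,3,4,6,8,10,11,12,15} — state 1 in

Answer: ACCEPT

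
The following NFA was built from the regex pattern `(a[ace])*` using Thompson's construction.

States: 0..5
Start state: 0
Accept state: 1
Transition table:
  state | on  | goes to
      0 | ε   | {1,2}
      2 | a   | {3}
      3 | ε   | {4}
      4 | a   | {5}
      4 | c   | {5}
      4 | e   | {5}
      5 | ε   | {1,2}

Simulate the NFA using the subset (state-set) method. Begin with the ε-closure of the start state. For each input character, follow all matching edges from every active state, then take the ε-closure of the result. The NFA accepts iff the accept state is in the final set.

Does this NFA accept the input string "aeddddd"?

Answer: REJECT

Derivation:
initial (ε-close {0}): {0,1,2}
'a' @ 1: {3,4}
'e' @ 2: {1,2,5}  ✓accept
'd' @ 3: {}  — no active states
rest 'dddd' ignored (set empty)
end set {} — state 1 not in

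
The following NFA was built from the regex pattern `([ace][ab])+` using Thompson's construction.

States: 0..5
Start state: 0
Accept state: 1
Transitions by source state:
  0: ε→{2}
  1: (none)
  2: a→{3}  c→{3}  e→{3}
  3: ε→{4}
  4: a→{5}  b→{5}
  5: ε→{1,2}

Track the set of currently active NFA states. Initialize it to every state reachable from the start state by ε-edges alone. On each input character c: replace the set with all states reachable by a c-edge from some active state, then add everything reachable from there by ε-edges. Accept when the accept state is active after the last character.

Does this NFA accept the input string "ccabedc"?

initial (ε-close {0}): {0,2}
'c' @ 1: {3,4}
'c' @ 2: {}  — dead — no transitions
rest 'abedc' ignored (set empty)
final: {}; accept 1 not in set

Answer: REJECT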